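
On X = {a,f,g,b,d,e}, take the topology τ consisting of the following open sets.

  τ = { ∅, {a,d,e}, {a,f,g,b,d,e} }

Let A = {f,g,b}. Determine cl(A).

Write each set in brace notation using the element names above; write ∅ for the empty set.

X∖A={a,d,e}, int(X∖A)={a,d,e}, hence cl(A)={f,g,b}

{f,g,b}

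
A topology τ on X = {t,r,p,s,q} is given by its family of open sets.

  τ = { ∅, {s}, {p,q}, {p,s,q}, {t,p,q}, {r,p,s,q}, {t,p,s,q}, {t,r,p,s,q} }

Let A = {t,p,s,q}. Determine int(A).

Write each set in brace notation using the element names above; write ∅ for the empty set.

interior: largest open inside A is {t,p,s,q} (from ∅, {s}, {p,q}, {p,s,q}, {t,p,q}, {t,p,s,q})

{t,p,s,q}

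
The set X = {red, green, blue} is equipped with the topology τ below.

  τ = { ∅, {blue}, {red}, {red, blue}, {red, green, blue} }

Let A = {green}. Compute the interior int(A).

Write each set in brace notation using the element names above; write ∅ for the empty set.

∅

interior: largest open inside A is ∅ (from ∅)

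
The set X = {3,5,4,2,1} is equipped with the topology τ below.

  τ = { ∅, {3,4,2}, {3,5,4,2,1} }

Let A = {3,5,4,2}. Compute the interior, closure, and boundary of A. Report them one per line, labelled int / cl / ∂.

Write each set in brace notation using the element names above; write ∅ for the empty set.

open subsets of A: ∅, {3,4,2}; so int(A) = {3,4,2}
closure: X∖int(X∖A) = X∖∅ = {3,5,4,2,1}
∂A = {3,5,4,2,1} minus {3,4,2} = {5,1}

int(A) = {3,4,2}
cl(A)  = {3,5,4,2,1}
∂A     = {5,1}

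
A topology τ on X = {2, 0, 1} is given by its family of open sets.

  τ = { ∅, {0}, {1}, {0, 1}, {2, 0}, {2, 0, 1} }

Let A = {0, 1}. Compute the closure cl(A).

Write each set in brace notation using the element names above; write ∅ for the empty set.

{2, 0, 1}

closure: X∖int(X∖A) = X∖∅ = {2, 0, 1}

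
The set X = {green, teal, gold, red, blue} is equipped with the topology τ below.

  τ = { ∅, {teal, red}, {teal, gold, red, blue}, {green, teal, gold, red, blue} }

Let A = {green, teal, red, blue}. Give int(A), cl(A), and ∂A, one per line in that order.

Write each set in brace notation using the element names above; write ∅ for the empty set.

opens ⊆ A: ∅, {teal, red}; union → int = {teal, red}
complement {gold}; its interior ∅; cl(A) = X∖∅ = {green, teal, gold, red, blue}
boundary = {green, teal, gold, red, blue} ∖ {teal, red} = {green, gold, blue}

int(A) = {teal, red}
cl(A)  = {green, teal, gold, red, blue}
∂A     = {green, gold, blue}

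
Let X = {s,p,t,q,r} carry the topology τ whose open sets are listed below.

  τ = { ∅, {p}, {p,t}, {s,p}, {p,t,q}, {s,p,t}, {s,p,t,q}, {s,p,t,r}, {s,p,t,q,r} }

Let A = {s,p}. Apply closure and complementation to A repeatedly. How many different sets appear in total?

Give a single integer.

cl via duality: int({t,q,r}) = ∅, so X∖∅ = {s,p,t,q,r}
Write k for closure, c for complement:
  1. A     = {s,p}
  2. kA    = {s,p,t,q,r}
  3. cA    = {t,q,r}
  4. ckA   = ∅
applying k or c yields no new set

4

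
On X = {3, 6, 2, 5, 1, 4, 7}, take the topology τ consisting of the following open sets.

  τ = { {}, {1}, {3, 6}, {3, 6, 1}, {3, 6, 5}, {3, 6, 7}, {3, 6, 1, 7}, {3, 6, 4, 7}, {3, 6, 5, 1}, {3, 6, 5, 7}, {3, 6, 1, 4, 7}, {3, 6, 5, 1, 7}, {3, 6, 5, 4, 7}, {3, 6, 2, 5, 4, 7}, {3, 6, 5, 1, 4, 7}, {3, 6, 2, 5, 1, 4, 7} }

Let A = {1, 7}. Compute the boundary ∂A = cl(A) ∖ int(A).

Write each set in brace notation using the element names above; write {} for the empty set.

{2, 4, 7}

open subsets of A: {}, {1}; so int(A) = {1}
closure: X∖int(X∖A) = X∖{3, 6, 5} = {2, 1, 4, 7}
∂A = {2, 1, 4, 7} minus {1} = {2, 4, 7}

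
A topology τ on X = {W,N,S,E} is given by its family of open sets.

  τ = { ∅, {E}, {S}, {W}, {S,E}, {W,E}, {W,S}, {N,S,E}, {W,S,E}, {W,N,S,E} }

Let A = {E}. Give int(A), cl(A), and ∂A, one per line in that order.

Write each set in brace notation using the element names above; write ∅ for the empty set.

int(A) = {E}
cl(A)  = {N,E}
∂A     = {N}

U open, U⊆A: ∅, {E}. int(A) = ⋃ = {E}
X∖A={W,N,S}, int(X∖A)={W,S}, hence cl(A)={N,E}
∂A: remove int from cl → {N}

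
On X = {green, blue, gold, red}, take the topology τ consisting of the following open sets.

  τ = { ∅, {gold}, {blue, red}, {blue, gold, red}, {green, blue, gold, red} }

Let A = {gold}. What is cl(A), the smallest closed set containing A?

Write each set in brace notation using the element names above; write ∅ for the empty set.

{green, gold}

closure: X∖int(X∖A) = X∖{blue, red} = {green, gold}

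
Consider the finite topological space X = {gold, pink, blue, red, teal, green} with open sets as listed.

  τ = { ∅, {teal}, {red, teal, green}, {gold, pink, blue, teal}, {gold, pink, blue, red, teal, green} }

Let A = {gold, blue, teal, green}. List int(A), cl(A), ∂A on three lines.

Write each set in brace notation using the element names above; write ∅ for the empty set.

interior: largest open inside A is {teal} (from ∅, {teal})
cl via duality: int({pink, red}) = ∅, so X∖∅ = {gold, pink, blue, red, teal, green}
cl∖int = {gold, pink, blue, red, green}

int(A) = {teal}
cl(A)  = {gold, pink, blue, red, teal, green}
∂A     = {gold, pink, blue, red, green}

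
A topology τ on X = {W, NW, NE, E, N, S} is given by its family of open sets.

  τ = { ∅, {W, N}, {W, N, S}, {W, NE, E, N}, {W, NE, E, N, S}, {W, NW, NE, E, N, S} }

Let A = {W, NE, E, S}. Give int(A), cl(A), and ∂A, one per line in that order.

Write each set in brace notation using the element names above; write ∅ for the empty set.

U open, U⊆A: ∅. int(A) = ⋃ = ∅
X∖A={NW, N}, int(X∖A)=∅, hence cl(A)={W, NW, NE, E, N, S}
∂A: remove int from cl → {W, NW, NE, E, N, S}

int(A) = ∅
cl(A)  = {W, NW, NE, E, N, S}
∂A     = {W, NW, NE, E, N, S}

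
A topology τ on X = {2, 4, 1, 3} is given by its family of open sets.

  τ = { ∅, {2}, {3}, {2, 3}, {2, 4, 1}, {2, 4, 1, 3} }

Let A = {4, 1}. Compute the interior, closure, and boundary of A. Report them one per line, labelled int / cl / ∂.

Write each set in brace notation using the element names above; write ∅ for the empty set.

interior: largest open inside A is ∅ (from ∅)
cl via duality: int({2, 3}) = {2, 3}, so X∖{2, 3} = {4, 1}
cl∖int = {4, 1}

int(A) = ∅
cl(A)  = {4, 1}
∂A     = {4, 1}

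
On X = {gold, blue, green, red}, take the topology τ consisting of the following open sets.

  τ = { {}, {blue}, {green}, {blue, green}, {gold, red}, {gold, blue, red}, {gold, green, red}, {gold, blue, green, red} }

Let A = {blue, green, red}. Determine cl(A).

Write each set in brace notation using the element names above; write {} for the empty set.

X∖A={gold}, int(X∖A)={}, hence cl(A)={gold, blue, green, red}

{gold, blue, green, red}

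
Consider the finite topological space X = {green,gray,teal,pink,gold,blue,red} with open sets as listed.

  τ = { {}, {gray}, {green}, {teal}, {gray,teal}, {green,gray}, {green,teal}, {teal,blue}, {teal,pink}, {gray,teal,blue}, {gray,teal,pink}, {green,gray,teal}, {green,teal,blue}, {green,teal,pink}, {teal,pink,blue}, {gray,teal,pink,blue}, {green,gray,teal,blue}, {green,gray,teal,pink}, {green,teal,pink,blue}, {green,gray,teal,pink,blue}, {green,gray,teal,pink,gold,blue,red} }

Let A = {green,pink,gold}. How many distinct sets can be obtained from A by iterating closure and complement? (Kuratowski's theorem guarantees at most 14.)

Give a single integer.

8

cl via duality: int({gray,teal,blue,red}) = {gray,teal,blue}, so X∖{gray,teal,blue} = {green,pink,gold,red}
Write k for closure, c for complement:
  1. A     = {green,pink,gold}
  2. kA    = {green,pink,gold,red}
  3. cA    = {gray,teal,blue,red}
  4. ckA   = {gray,teal,blue}
  5. kcA   = {gray,teal,pink,gold,blue,red}
  6. ckcA  = {green}
  7. kckcA = {green,gold,red}
  8. ckckcA = {gray,teal,pink,blue}
applying k or c yields no new set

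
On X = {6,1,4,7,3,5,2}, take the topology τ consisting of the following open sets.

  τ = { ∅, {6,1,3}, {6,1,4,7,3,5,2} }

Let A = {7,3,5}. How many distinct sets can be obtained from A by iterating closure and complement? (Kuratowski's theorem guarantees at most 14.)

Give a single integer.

4

closure: X∖int(X∖A) = X∖∅ = {6,1,4,7,3,5,2}
Let k=closure and c=complement:
  1. A     = {7,3,5}
  2. kA    = {6,1,4,7,3,5,2}
  3. cA    = {6,1,4,2}
  4. ckA   = ∅
— saturated at 4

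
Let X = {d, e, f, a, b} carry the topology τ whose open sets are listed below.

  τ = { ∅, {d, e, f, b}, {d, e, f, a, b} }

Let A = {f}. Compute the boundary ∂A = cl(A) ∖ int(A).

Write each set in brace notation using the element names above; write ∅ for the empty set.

opens ⊆ A: ∅; union → int = ∅
complement {d, e, a, b}; its interior ∅; cl(A) = X∖∅ = {d, e, f, a, b}
boundary = {d, e, f, a, b} ∖ ∅ = {d, e, f, a, b}

{d, e, f, a, b}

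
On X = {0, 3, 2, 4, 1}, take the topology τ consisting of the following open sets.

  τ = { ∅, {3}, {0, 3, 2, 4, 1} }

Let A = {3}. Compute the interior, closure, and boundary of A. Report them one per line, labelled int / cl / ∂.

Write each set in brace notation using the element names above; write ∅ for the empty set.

int(A) = {3}
cl(A)  = {0, 3, 2, 4, 1}
∂A     = {0, 2, 4, 1}

opens ⊆ A: ∅, {3}; union → int = {3}
complement {0, 2, 4, 1}; its interior ∅; cl(A) = X∖∅ = {0, 3, 2, 4, 1}
boundary = {0, 3, 2, 4, 1} ∖ {3} = {0, 2, 4, 1}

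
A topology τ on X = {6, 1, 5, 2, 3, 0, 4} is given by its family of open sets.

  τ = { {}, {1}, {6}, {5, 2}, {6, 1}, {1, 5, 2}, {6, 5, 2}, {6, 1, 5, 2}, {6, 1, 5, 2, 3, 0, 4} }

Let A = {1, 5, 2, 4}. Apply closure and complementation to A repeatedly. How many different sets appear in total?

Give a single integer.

6

complement {6, 3, 0}; its interior {6}; cl(A) = X∖{6} = {1, 5, 2, 3, 0, 4}
With k = closure, c = complement:
  1. A     = {1, 5, 2, 4}
  2. kA    = {1, 5, 2, 3, 0, 4}
  3. cA    = {6, 3, 0}
  4. ckA   = {6}
  5. kcA   = {6, 3, 0, 4}
  6. ckcA  = {1, 5, 2}
k, c of each give nothing new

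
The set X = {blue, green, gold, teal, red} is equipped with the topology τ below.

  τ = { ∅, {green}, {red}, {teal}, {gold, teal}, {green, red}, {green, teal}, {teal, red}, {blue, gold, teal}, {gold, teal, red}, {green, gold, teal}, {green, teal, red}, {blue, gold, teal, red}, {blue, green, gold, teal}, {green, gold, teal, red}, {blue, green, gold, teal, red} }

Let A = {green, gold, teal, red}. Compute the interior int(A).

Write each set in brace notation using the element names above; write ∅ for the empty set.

U open, U⊆A: ∅, {green}, {red}, {teal}, {green, teal}, {gold, teal}, {teal, red}, {green, red}, {green, teal, red}, {gold, teal, red}, {green, gold, teal}, {green, gold, teal, red}. int(A) = ⋃ = {green, gold, teal, red}

{green, gold, teal, red}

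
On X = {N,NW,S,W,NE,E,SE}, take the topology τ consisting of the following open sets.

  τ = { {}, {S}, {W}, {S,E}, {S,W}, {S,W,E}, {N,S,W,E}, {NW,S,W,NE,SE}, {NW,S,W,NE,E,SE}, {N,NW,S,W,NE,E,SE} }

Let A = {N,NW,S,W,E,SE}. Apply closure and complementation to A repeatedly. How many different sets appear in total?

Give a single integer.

complement {NE}; its interior {}; cl(A) = X∖{} = {N,NW,S,W,NE,E,SE}
With k = closure, c = complement:
  1. A     = {N,NW,S,W,E,SE}
  2. kA    = {N,NW,S,W,NE,E,SE}
  3. cA    = {NE}
  4. ckA   = {}
  5. kcA   = {NW,NE,SE}
  6. ckcA  = {N,S,W,E}
k, c of each give nothing new

6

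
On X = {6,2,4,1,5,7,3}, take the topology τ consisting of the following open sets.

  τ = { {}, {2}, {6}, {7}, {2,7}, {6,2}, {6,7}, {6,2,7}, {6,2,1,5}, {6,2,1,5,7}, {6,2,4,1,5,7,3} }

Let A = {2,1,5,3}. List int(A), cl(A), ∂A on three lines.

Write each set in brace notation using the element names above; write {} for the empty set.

int(A) = {2}
cl(A)  = {2,4,1,5,3}
∂A     = {4,1,5,3}

opens ⊆ A: {}, {2}; union → int = {2}
complement {6,4,7}; its interior {6,7}; cl(A) = X∖{6,7} = {2,4,1,5,3}
boundary = {2,4,1,5,3} ∖ {2} = {4,1,5,3}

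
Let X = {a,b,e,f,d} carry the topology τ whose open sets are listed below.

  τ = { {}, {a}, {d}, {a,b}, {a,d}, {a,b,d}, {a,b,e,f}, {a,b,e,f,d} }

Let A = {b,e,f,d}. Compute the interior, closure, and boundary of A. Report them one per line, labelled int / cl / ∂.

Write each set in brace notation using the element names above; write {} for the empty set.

interior: largest open inside A is {d} (from {}, {d})
cl via duality: int({a}) = {a}, so X∖{a} = {b,e,f,d}
cl∖int = {b,e,f}

int(A) = {d}
cl(A)  = {b,e,f,d}
∂A     = {b,e,f}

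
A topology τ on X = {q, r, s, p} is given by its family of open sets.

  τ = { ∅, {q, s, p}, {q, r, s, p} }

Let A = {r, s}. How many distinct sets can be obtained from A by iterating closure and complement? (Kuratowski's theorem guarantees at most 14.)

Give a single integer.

closure: X∖int(X∖A) = X∖∅ = {q, r, s, p}
Let k=closure and c=complement:
  1. A     = {r, s}
  2. kA    = {q, r, s, p}
  3. cA    = {q, p}
  4. ckA   = ∅
— saturated at 4

4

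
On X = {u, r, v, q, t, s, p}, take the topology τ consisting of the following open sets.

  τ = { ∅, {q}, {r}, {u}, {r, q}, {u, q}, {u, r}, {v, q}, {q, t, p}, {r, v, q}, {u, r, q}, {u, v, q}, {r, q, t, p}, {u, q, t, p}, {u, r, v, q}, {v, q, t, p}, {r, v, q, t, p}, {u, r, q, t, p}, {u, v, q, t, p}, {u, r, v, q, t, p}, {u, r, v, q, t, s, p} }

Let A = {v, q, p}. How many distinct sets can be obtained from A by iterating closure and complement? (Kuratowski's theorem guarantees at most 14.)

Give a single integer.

cl via duality: int({u, r, t, s}) = {u, r}, so X∖{u, r} = {v, q, t, s, p}
Write k for closure, c for complement:
  1. A     = {v, q, p}
  2. kA    = {v, q, t, s, p}
  3. cA    = {u, r, t, s}
  4. ckA   = {u, r}
  5. kcA   = {u, r, t, s, p}
  6. kckA  = {u, r, s}
  7. ckcA  = {v, q}
  8. ckckA = {v, q, t, p}
applying k or c yields no new set

8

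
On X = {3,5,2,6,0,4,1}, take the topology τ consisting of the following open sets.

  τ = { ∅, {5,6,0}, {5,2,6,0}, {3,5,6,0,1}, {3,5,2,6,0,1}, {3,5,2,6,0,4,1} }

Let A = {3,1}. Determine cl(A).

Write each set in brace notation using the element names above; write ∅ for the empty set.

X∖A={5,2,6,0,4}, int(X∖A)={5,2,6,0}, hence cl(A)={3,4,1}

{3,4,1}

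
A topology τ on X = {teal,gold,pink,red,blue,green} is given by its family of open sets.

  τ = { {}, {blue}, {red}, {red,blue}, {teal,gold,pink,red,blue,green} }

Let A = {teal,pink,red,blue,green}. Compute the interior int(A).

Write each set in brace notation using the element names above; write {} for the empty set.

U open, U⊆A: {}, {red}, {blue}, {red,blue}. int(A) = ⋃ = {red,blue}

{red,blue}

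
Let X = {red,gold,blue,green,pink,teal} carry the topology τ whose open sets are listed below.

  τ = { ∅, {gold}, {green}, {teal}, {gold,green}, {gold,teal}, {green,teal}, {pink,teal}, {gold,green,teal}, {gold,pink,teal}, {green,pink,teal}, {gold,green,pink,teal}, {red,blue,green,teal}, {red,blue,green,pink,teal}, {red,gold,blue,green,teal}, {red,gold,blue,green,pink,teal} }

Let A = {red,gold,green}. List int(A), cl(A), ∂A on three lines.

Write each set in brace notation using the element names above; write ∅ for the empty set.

int(A) = {gold,green}
cl(A)  = {red,gold,blue,green}
∂A     = {red,blue}

interior: largest open inside A is {gold,green} (from ∅, {gold}, {green}, {gold,green})
cl via duality: int({blue,pink,teal}) = {pink,teal}, so X∖{pink,teal} = {red,gold,blue,green}
cl∖int = {red,blue}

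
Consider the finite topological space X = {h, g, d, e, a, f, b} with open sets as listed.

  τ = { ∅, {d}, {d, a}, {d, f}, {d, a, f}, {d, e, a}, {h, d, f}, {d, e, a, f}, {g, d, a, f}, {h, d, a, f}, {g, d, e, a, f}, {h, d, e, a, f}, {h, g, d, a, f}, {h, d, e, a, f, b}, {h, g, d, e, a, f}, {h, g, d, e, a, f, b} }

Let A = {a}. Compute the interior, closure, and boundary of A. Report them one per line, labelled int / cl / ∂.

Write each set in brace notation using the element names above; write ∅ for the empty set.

U open, U⊆A: ∅. int(A) = ⋃ = ∅
X∖A={h, g, d, e, f, b}, int(X∖A)={h, d, f}, hence cl(A)={g, e, a, b}
∂A: remove int from cl → {g, e, a, b}

int(A) = ∅
cl(A)  = {g, e, a, b}
∂A     = {g, e, a, b}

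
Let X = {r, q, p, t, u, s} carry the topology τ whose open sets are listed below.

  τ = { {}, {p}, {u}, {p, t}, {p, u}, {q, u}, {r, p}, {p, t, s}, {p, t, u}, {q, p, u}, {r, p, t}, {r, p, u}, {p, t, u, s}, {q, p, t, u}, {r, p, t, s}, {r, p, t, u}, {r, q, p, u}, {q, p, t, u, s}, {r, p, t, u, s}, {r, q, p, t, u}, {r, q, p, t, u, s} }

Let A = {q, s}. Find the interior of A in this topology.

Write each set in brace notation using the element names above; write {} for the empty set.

opens ⊆ A: {}; union → int = {}

{}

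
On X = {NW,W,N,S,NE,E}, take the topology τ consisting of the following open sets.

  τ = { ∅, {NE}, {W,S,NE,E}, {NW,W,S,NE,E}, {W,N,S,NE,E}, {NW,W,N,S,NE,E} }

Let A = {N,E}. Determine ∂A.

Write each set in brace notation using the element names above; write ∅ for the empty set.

{NW,W,N,S,E}

interior: largest open inside A is ∅ (from ∅)
cl via duality: int({NW,W,S,NE}) = {NE}, so X∖{NE} = {NW,W,N,S,E}
cl∖int = {NW,W,N,S,E}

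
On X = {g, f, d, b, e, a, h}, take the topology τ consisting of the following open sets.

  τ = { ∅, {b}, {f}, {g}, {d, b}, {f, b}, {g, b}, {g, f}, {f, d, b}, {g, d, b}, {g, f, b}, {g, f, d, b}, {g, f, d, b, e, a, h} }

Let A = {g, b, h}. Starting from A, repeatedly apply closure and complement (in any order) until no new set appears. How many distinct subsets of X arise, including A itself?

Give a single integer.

8

cl via duality: int({f, d, e, a}) = {f}, so X∖{f} = {g, d, b, e, a, h}
Write k for closure, c for complement:
  1. A     = {g, b, h}
  2. kA    = {g, d, b, e, a, h}
  3. cA    = {f, d, e, a}
  4. ckA   = {f}
  5. kcA   = {f, d, e, a, h}
  6. kckA  = {f, e, a, h}
  7. ckcA  = {g, b}
  8. ckckA = {g, d, b}
applying k or c yields no new set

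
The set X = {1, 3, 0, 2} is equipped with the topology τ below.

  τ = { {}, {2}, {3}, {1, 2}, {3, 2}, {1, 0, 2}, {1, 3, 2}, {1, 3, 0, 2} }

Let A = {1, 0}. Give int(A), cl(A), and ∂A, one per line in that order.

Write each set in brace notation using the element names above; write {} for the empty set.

interior: largest open inside A is {} (from {})
cl via duality: int({3, 2}) = {3, 2}, so X∖{3, 2} = {1, 0}
cl∖int = {1, 0}

int(A) = {}
cl(A)  = {1, 0}
∂A     = {1, 0}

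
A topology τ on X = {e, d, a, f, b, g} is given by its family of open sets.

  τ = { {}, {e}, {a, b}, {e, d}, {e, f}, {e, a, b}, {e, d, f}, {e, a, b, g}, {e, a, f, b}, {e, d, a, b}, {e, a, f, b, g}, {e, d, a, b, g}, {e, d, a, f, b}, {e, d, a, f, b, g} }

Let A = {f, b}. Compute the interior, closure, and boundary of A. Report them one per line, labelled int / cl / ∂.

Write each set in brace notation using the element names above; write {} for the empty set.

U open, U⊆A: {}. int(A) = ⋃ = {}
X∖A={e, d, a, g}, int(X∖A)={e, d}, hence cl(A)={a, f, b, g}
∂A: remove int from cl → {a, f, b, g}

int(A) = {}
cl(A)  = {a, f, b, g}
∂A     = {a, f, b, g}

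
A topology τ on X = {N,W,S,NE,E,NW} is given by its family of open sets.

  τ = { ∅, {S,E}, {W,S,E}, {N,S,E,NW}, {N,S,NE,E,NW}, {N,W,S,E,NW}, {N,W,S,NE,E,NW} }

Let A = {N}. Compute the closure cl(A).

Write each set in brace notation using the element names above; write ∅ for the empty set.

{N,NE,NW}

cl via duality: int({W,S,NE,E,NW}) = {W,S,E}, so X∖{W,S,E} = {N,NE,NW}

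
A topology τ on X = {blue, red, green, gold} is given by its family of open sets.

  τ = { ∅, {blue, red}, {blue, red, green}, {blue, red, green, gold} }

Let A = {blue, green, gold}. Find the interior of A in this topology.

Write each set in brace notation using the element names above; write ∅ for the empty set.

interior: largest open inside A is ∅ (from ∅)

∅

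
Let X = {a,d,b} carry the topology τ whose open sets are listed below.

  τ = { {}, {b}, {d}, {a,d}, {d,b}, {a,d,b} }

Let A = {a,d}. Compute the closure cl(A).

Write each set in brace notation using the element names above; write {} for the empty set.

X∖A={b}, int(X∖A)={b}, hence cl(A)={a,d}

{a,d}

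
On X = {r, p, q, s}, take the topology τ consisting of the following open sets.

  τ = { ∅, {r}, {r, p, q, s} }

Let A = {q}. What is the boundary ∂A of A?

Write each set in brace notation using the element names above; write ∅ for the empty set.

U open, U⊆A: ∅. int(A) = ⋃ = ∅
X∖A={r, p, s}, int(X∖A)={r}, hence cl(A)={p, q, s}
∂A: remove int from cl → {p, q, s}

{p, q, s}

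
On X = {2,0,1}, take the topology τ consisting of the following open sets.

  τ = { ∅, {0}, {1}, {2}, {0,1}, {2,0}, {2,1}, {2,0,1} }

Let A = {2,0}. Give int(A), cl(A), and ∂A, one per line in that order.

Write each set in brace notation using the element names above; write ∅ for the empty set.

U open, U⊆A: ∅, {0}, {2}, {2,0}. int(A) = ⋃ = {2,0}
X∖A={1}, int(X∖A)={1}, hence cl(A)={2,0}
∂A: remove int from cl → ∅

int(A) = {2,0}
cl(A)  = {2,0}
∂A     = ∅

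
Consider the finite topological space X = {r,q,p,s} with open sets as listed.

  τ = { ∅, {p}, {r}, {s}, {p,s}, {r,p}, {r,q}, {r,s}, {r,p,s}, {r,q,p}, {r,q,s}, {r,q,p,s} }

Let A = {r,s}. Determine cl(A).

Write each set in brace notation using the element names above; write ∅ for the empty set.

cl via duality: int({q,p}) = {p}, so X∖{p} = {r,q,s}

{r,q,s}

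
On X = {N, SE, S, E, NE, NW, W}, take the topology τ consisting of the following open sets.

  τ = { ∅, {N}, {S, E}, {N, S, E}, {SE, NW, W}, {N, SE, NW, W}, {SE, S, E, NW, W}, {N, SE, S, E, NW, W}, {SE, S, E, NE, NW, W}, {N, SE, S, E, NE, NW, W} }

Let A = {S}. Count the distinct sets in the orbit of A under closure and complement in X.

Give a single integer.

closure: X∖int(X∖A) = X∖{N, SE, NW, W} = {S, E, NE}
Let k=closure and c=complement:
  1. A     = {S}
  2. kA    = {S, E, NE}
  3. cA    = {N, SE, E, NE, NW, W}
  4. ckA   = {N, SE, NW, W}
  5. kcA   = {N, SE, S, E, NE, NW, W}
  6. kckA  = {N, SE, NE, NW, W}
  7. ckcA  = ∅
  8. ckckA = {S, E}
— saturated at 8

8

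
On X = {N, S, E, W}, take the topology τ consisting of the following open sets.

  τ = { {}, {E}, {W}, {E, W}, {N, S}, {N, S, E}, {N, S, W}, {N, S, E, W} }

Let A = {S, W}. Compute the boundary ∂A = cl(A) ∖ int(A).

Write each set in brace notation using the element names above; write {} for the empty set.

open subsets of A: {}, {W}; so int(A) = {W}
closure: X∖int(X∖A) = X∖{E} = {N, S, W}
∂A = {N, S, W} minus {W} = {N, S}

{N, S}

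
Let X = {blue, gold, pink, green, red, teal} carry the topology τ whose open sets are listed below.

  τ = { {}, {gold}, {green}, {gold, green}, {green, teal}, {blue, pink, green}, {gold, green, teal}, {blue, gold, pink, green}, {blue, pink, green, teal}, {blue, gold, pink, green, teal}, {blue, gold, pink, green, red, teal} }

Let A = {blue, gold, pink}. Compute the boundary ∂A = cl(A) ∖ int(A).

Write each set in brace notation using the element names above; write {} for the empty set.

opens ⊆ A: {}, {gold}; union → int = {gold}
complement {green, red, teal}; its interior {green, teal}; cl(A) = X∖{green, teal} = {blue, gold, pink, red}
boundary = {blue, gold, pink, red} ∖ {gold} = {blue, pink, red}

{blue, pink, red}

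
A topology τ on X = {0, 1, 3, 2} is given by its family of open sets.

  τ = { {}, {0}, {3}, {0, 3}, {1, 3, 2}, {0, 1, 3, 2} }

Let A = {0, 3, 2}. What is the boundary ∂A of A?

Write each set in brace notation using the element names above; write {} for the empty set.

U open, U⊆A: {}, {0}, {3}, {0, 3}. int(A) = ⋃ = {0, 3}
X∖A={1}, int(X∖A)={}, hence cl(A)={0, 1, 3, 2}
∂A: remove int from cl → {1, 2}

{1, 2}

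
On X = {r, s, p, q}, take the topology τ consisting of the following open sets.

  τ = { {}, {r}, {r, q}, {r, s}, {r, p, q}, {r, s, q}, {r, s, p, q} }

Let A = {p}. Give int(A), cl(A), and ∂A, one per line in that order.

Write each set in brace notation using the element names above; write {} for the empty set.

U open, U⊆A: {}. int(A) = ⋃ = {}
X∖A={r, s, q}, int(X∖A)={r, s, q}, hence cl(A)={p}
∂A: remove int from cl → {p}

int(A) = {}
cl(A)  = {p}
∂A     = {p}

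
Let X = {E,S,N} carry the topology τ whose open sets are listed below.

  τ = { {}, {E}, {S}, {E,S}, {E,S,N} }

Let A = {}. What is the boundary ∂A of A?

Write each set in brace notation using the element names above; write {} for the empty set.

{}

U open, U⊆A: {}. int(A) = ⋃ = {}
X∖A={E,S,N}, int(X∖A)={E,S,N}, hence cl(A)={}
∂A: remove int from cl → {}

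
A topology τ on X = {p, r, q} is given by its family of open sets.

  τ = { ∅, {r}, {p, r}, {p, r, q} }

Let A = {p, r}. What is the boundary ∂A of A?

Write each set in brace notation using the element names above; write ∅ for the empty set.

U open, U⊆A: ∅, {r}, {p, r}. int(A) = ⋃ = {p, r}
X∖A={q}, int(X∖A)=∅, hence cl(A)={p, r, q}
∂A: remove int from cl → {q}

{q}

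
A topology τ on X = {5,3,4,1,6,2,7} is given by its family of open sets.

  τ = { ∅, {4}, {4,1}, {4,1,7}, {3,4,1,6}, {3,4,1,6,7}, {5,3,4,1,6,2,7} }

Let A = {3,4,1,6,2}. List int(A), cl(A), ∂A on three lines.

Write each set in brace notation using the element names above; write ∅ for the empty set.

int(A) = {3,4,1,6}
cl(A)  = {5,3,4,1,6,2,7}
∂A     = {5,2,7}

open subsets of A: ∅, {4}, {4,1}, {3,4,1,6}; so int(A) = {3,4,1,6}
closure: X∖int(X∖A) = X∖∅ = {5,3,4,1,6,2,7}
∂A = {5,3,4,1,6,2,7} minus {3,4,1,6} = {5,2,7}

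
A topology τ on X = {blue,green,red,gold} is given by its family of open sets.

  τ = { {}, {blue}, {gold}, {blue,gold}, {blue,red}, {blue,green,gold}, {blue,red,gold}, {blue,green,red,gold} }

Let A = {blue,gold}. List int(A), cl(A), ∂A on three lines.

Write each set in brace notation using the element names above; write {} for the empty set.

open subsets of A: {}, {gold}, {blue}, {blue,gold}; so int(A) = {blue,gold}
closure: X∖int(X∖A) = X∖{} = {blue,green,red,gold}
∂A = {blue,green,red,gold} minus {blue,gold} = {green,red}

int(A) = {blue,gold}
cl(A)  = {blue,green,red,gold}
∂A     = {green,red}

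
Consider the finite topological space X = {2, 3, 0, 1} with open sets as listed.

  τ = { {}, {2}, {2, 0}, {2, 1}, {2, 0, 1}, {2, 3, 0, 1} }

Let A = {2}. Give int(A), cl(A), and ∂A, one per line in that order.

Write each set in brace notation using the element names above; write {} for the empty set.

opens ⊆ A: {}, {2}; union → int = {2}
complement {3, 0, 1}; its interior {}; cl(A) = X∖{} = {2, 3, 0, 1}
boundary = {2, 3, 0, 1} ∖ {2} = {3, 0, 1}

int(A) = {2}
cl(A)  = {2, 3, 0, 1}
∂A     = {3, 0, 1}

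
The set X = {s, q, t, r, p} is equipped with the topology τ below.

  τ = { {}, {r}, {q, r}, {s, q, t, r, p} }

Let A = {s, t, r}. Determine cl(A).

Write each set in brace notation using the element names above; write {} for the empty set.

X∖A={q, p}, int(X∖A)={}, hence cl(A)={s, q, t, r, p}

{s, q, t, r, p}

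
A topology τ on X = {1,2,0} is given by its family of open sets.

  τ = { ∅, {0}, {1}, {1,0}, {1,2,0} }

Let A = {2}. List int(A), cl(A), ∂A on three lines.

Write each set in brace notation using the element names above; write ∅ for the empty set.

opens ⊆ A: ∅; union → int = ∅
complement {1,0}; its interior {1,0}; cl(A) = X∖{1,0} = {2}
boundary = {2} ∖ ∅ = {2}

int(A) = ∅
cl(A)  = {2}
∂A     = {2}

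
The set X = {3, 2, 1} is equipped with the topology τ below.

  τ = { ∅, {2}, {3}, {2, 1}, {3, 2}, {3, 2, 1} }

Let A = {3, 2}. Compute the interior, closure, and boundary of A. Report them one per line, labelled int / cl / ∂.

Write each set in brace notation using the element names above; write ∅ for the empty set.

int(A) = {3, 2}
cl(A)  = {3, 2, 1}
∂A     = {1}

U open, U⊆A: ∅, {2}, {3}, {3, 2}. int(A) = ⋃ = {3, 2}
X∖A={1}, int(X∖A)=∅, hence cl(A)={3, 2, 1}
∂A: remove int from cl → {1}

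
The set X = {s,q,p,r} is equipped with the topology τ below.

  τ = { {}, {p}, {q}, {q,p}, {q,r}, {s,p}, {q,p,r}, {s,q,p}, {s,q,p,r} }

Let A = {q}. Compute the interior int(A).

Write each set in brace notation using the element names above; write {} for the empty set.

{q}

U open, U⊆A: {}, {q}. int(A) = ⋃ = {q}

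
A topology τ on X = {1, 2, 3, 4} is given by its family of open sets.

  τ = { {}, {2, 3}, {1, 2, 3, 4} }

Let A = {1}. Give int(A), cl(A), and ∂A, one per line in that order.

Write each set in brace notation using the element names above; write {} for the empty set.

int(A) = {}
cl(A)  = {1, 4}
∂A     = {1, 4}

U open, U⊆A: {}. int(A) = ⋃ = {}
X∖A={2, 3, 4}, int(X∖A)={2, 3}, hence cl(A)={1, 4}
∂A: remove int from cl → {1, 4}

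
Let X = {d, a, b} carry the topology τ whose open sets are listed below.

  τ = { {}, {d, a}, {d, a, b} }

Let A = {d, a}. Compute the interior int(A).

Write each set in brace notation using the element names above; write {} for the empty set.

U open, U⊆A: {}, {d, a}. int(A) = ⋃ = {d, a}

{d, a}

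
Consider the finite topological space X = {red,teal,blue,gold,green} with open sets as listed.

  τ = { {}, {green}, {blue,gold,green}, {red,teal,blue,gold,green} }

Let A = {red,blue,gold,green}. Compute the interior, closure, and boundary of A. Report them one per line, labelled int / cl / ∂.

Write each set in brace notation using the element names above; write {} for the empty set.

opens ⊆ A: {}, {green}, {blue,gold,green}; union → int = {blue,gold,green}
complement {teal}; its interior {}; cl(A) = X∖{} = {red,teal,blue,gold,green}
boundary = {red,teal,blue,gold,green} ∖ {blue,gold,green} = {red,teal}

int(A) = {blue,gold,green}
cl(A)  = {red,teal,blue,gold,green}
∂A     = {red,teal}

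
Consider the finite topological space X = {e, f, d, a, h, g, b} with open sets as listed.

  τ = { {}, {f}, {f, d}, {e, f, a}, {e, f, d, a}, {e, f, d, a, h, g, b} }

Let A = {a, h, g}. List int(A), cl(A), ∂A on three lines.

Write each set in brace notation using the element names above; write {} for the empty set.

opens ⊆ A: {}; union → int = {}
complement {e, f, d, b}; its interior {f, d}; cl(A) = X∖{f, d} = {e, a, h, g, b}
boundary = {e, a, h, g, b} ∖ {} = {e, a, h, g, b}

int(A) = {}
cl(A)  = {e, a, h, g, b}
∂A     = {e, a, h, g, b}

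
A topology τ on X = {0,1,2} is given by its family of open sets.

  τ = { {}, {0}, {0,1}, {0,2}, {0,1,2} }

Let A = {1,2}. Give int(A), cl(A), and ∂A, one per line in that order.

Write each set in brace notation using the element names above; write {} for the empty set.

int(A) = {}
cl(A)  = {1,2}
∂A     = {1,2}

U open, U⊆A: {}. int(A) = ⋃ = {}
X∖A={0}, int(X∖A)={0}, hence cl(A)={1,2}
∂A: remove int from cl → {1,2}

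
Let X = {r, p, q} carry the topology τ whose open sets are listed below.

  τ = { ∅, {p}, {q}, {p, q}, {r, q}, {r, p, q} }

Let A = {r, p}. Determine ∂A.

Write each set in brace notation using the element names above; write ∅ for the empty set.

{r}

open subsets of A: ∅, {p}; so int(A) = {p}
closure: X∖int(X∖A) = X∖{q} = {r, p}
∂A = {r, p} minus {p} = {r}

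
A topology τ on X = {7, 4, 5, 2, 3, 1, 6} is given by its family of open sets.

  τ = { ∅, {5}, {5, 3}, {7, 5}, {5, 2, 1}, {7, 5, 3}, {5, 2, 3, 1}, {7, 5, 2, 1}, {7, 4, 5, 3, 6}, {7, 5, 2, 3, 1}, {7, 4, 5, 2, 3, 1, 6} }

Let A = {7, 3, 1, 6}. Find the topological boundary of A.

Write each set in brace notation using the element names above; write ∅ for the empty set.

open subsets of A: ∅; so int(A) = ∅
closure: X∖int(X∖A) = X∖{5} = {7, 4, 2, 3, 1, 6}
∂A = {7, 4, 2, 3, 1, 6} minus ∅ = {7, 4, 2, 3, 1, 6}

{7, 4, 2, 3, 1, 6}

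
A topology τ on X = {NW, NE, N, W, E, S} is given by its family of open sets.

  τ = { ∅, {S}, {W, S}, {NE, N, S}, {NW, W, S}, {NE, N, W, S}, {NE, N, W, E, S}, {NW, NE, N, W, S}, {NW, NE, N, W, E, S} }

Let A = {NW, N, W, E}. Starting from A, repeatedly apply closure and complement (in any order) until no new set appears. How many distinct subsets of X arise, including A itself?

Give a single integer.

complement {NE, S}; its interior {S}; cl(A) = X∖{S} = {NW, NE, N, W, E}
With k = closure, c = complement:
  1. A     = {NW, N, W, E}
  2. kA    = {NW, NE, N, W, E}
  3. cA    = {NE, S}
  4. ckA   = {S}
  5. kcA   = {NW, NE, N, W, E, S}
  6. ckcA  = ∅
k, c of each give nothing new

6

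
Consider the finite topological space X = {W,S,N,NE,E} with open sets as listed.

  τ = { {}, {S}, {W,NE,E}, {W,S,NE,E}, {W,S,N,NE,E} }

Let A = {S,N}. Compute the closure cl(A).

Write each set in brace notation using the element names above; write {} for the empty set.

cl via duality: int({W,NE,E}) = {W,NE,E}, so X∖{W,NE,E} = {S,N}

{S,N}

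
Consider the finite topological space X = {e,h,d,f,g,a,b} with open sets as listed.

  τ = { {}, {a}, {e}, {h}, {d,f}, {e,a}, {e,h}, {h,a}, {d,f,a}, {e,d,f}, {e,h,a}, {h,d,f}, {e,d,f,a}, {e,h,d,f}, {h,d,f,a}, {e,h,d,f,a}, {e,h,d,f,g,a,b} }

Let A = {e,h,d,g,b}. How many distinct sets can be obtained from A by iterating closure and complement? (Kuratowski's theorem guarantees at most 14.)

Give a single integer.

10

closure: X∖int(X∖A) = X∖{a} = {e,h,d,f,g,b}
Let k=closure and c=complement:
  1. A     = {e,h,d,g,b}
  2. kA    = {e,h,d,f,g,b}
  3. cA    = {f,a}
  4. ckA   = {a}
  5. kcA   = {d,f,g,a,b}
  6. kckA  = {g,a,b}
  7. ckcA  = {e,h}
  8. ckckA = {e,h,d,f}
  9. kckcA = {e,h,g,b}
  10. ckckcA = {d,f,a}
— saturated at 10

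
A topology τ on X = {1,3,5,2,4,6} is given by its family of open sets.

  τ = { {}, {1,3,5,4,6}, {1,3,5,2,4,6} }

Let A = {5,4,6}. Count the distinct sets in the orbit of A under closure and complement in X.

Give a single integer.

cl via duality: int({1,3,2}) = {}, so X∖{} = {1,3,5,2,4,6}
Write k for closure, c for complement:
  1. A     = {5,4,6}
  2. kA    = {1,3,5,2,4,6}
  3. cA    = {1,3,2}
  4. ckA   = {}
applying k or c yields no new set

4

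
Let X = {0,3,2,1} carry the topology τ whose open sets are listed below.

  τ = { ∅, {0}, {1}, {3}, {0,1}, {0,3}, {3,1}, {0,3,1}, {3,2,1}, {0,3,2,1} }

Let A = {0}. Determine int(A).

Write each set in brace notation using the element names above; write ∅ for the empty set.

{0}

U open, U⊆A: ∅, {0}. int(A) = ⋃ = {0}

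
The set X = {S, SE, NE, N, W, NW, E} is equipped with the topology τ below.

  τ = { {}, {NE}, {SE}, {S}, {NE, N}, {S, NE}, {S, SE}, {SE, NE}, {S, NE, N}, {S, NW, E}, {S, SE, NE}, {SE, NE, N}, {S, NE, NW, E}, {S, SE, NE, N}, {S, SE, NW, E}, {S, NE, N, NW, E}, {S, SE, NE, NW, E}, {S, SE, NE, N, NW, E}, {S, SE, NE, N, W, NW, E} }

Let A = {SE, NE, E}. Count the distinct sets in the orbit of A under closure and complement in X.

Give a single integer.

cl via duality: int({S, N, W, NW}) = {S}, so X∖{S} = {SE, NE, N, W, NW, E}
Write k for closure, c for complement:
  1. A     = {SE, NE, E}
  2. kA    = {SE, NE, N, W, NW, E}
  3. cA    = {S, N, W, NW}
  4. ckA   = {S}
  5. kcA   = {S, N, W, NW, E}
  6. kckA  = {S, W, NW, E}
  7. ckcA  = {SE, NE}
  8. ckckA = {SE, NE, N}
  9. kckcA = {SE, NE, N, W}
  10. ckckcA = {S, NW, E}
applying k or c yields no new set

10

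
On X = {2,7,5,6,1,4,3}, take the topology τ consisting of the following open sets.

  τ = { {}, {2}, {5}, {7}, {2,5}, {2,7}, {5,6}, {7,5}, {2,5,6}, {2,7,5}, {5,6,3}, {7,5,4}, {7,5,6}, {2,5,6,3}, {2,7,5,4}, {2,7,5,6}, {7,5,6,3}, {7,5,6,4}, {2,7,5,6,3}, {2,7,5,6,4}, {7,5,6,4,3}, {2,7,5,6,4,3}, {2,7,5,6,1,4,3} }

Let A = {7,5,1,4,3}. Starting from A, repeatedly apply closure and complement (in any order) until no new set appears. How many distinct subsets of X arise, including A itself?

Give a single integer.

complement {2,6}; its interior {2}; cl(A) = X∖{2} = {7,5,6,1,4,3}
With k = closure, c = complement:
  1. A     = {7,5,1,4,3}
  2. kA    = {7,5,6,1,4,3}
  3. cA    = {2,6}
  4. ckA   = {2}
  5. kcA   = {2,6,1,3}
  6. kckA  = {2,1}
  7. ckcA  = {7,5,4}
  8. ckckA = {7,5,6,4,3}
k, c of each give nothing new

8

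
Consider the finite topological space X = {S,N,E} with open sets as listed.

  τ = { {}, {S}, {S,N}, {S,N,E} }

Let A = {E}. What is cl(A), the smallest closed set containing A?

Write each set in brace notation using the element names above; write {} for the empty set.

{E}

complement {S,N}; its interior {S,N}; cl(A) = X∖{S,N} = {E}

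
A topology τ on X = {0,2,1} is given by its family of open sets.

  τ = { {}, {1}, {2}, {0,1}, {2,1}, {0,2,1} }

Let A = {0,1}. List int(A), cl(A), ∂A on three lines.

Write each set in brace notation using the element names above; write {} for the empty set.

int(A) = {0,1}
cl(A)  = {0,1}
∂A     = {}

opens ⊆ A: {}, {1}, {0,1}; union → int = {0,1}
complement {2}; its interior {2}; cl(A) = X∖{2} = {0,1}
boundary = {0,1} ∖ {0,1} = {}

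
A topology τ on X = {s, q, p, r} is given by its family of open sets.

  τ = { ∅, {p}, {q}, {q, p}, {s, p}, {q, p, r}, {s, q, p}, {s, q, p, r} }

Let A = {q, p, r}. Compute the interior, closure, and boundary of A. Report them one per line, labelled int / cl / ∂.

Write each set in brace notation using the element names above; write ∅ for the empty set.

open subsets of A: ∅, {q}, {p}, {q, p}, {q, p, r}; so int(A) = {q, p, r}
closure: X∖int(X∖A) = X∖∅ = {s, q, p, r}
∂A = {s, q, p, r} minus {q, p, r} = {s}

int(A) = {q, p, r}
cl(A)  = {s, q, p, r}
∂A     = {s}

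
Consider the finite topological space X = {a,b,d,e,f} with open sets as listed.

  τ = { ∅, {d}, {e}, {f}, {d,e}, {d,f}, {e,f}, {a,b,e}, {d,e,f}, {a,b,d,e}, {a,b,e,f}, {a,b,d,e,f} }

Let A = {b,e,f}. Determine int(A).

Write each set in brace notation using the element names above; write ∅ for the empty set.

{e,f}

U open, U⊆A: ∅, {f}, {e}, {e,f}. int(A) = ⋃ = {e,f}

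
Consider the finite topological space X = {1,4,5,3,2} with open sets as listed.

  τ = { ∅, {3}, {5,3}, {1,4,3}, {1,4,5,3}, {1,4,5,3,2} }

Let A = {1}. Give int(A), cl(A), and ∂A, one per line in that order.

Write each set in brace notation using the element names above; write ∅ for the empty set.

int(A) = ∅
cl(A)  = {1,4,2}
∂A     = {1,4,2}

opens ⊆ A: ∅; union → int = ∅
complement {4,5,3,2}; its interior {5,3}; cl(A) = X∖{5,3} = {1,4,2}
boundary = {1,4,2} ∖ ∅ = {1,4,2}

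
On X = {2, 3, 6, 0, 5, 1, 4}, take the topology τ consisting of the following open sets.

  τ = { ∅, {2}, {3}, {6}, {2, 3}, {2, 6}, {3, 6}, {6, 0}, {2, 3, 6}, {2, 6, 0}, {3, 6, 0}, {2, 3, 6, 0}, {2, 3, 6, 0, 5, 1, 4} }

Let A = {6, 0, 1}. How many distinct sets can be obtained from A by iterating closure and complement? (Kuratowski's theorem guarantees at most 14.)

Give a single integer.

X∖A={2, 3, 5, 4}, int(X∖A)={2, 3}, hence cl(A)={6, 0, 5, 1, 4}
Orbit (k=closure, c=complement):
  1. A     = {6, 0, 1}
  2. kA    = {6, 0, 5, 1, 4}
  3. cA    = {2, 3, 5, 4}
  4. ckA   = {2, 3}
  5. kcA   = {2, 3, 5, 1, 4}
  6. ckcA  = {6, 0}
(closed under both — stop)

6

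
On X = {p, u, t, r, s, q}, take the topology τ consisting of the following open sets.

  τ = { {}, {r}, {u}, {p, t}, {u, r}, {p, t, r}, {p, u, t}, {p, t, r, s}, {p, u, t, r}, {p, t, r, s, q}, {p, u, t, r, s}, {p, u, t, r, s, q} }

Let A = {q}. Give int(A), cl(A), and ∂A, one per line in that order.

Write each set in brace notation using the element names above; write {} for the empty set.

int(A) = {}
cl(A)  = {q}
∂A     = {q}

U open, U⊆A: {}. int(A) = ⋃ = {}
X∖A={p, u, t, r, s}, int(X∖A)={p, u, t, r, s}, hence cl(A)={q}
∂A: remove int from cl → {q}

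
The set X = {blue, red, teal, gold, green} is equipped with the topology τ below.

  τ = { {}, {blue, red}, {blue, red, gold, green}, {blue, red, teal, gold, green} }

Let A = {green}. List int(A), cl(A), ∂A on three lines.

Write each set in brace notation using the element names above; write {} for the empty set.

int(A) = {}
cl(A)  = {teal, gold, green}
∂A     = {teal, gold, green}

U open, U⊆A: {}. int(A) = ⋃ = {}
X∖A={blue, red, teal, gold}, int(X∖A)={blue, red}, hence cl(A)={teal, gold, green}
∂A: remove int from cl → {teal, gold, green}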